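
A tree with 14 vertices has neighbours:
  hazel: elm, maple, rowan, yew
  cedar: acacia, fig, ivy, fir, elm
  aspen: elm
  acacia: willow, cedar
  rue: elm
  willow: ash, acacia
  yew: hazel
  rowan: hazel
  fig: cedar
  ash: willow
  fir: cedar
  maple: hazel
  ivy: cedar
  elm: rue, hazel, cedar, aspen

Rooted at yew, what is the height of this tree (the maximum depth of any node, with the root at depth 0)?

The longest root-to-leaf path is yew–hazel–elm–cedar–acacia–willow–ash (6 edges).

6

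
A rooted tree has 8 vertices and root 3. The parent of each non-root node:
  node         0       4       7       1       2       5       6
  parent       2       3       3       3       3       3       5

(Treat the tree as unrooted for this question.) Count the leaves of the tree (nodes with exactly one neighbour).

5

The leaves are 0, 1, 4, 6, 7.
That is 5 leaves.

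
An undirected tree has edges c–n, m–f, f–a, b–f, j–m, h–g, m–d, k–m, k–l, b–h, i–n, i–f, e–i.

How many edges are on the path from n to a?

3

Walking from n: n - i - f - a. Length 3.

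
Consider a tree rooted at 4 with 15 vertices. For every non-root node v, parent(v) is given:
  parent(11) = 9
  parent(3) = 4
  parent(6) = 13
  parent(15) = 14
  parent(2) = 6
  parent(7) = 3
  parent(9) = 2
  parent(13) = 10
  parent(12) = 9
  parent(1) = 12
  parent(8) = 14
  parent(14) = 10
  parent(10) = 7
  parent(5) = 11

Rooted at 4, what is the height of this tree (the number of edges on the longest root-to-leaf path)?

The longest root-to-leaf path is 4 → 3 → 7 → 10 → 13 → 6 → 2 → 9 → 12 → 1 (9 edges).

9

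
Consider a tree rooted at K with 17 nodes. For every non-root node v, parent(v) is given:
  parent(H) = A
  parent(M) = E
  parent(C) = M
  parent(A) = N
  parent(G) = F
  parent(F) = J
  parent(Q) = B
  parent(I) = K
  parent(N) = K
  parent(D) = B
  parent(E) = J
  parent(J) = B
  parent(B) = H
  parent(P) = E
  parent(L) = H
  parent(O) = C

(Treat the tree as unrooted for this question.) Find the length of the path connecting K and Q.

5

K – N – A – H – B – Q: 5 edges.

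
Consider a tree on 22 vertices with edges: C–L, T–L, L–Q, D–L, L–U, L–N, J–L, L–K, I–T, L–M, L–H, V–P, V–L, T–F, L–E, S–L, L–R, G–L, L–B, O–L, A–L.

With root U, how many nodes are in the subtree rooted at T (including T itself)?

Descendants of T (including itself): T, I, F. That's 3.

3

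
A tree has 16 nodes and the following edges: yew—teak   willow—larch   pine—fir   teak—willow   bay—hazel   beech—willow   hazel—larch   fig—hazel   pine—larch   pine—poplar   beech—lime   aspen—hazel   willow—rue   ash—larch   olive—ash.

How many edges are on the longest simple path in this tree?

5

BFS from yew reaches olive last, at distance 5; BFS from olive confirms no node is farther.
Path: yew – teak – willow – larch – ash – olive.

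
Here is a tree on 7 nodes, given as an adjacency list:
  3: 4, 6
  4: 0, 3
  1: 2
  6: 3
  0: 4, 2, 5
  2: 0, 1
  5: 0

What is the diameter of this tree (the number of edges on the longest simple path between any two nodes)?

Starting from 6, a farthest node is 1 at distance 5.
One longest path: 6 - 3 - 4 - 0 - 2 - 1.
So the diameter is 5.

5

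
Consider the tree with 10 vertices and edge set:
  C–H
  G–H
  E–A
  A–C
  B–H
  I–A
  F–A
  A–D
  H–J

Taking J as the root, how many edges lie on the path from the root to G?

2

Path from J to G: J – H – G, which has 2 edges.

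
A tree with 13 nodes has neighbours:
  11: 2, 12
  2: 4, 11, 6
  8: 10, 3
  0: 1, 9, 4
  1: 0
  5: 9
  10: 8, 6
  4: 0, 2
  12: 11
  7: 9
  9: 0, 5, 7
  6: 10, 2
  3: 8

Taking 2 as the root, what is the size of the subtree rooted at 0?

The subtree rooted at 0 contains: 0, 9, 1, 7, 5 — 5 nodes.

5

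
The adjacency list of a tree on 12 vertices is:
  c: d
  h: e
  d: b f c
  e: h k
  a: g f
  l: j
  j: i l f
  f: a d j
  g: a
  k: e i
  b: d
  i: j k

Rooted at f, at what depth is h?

Climbing from h to the root: h–e–k–i–j–f. That's 5 steps.

5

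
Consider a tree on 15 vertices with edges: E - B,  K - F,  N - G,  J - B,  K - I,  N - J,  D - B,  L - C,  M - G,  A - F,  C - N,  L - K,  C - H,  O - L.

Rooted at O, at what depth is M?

Climbing from M to the root: M – G – N – C – L – O. That's 5 steps.

5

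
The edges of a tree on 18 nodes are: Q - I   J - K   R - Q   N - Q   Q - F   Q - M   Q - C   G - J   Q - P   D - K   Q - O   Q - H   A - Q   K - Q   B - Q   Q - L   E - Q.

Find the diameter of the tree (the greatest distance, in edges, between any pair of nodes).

Starting from G, a farthest node is R at distance 4.
One longest path: G–J–K–Q–R.
So the diameter is 4.

4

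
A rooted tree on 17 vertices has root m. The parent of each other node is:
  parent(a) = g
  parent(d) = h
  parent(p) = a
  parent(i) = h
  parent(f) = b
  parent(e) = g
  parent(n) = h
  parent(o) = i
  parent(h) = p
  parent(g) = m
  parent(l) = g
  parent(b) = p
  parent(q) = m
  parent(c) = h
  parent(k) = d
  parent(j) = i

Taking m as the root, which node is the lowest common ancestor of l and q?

l's ancestor chain is l, g, m and q's is q, m; they first meet at m.

m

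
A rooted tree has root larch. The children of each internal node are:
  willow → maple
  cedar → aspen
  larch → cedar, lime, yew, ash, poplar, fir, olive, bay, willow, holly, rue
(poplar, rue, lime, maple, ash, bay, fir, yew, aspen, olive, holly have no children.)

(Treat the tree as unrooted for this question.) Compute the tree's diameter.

4

A longest path is aspen – cedar – larch – willow – maple, with 4 edges.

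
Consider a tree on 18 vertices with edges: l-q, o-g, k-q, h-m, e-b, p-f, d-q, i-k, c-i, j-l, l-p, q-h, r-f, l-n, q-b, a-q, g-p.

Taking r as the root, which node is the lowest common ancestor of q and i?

q

q's ancestor chain is q, l, p, f, r and i's is i, k, q, l, p, f, r; they first meet at q.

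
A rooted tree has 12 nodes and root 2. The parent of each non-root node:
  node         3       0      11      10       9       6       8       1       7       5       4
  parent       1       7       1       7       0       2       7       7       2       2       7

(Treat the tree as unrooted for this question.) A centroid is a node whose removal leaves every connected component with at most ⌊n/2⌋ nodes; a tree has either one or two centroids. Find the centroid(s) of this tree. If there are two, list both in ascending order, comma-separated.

7

Delete 7: the remaining components have sizes 3, 3, 2, 1, 1, 1. Max 3 ≤ 6, so 7 is a centroid.
No neighbour of 7 does as well, so 7 is the unique centroid.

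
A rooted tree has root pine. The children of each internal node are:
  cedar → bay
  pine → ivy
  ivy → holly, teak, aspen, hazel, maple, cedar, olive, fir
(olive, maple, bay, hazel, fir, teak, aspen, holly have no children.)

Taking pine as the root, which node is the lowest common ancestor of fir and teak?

Ancestors of fir (toward the root): fir, ivy, pine.
Ancestors of teak: teak, ivy, pine.
The deepest node appearing in both lists is ivy.

ivy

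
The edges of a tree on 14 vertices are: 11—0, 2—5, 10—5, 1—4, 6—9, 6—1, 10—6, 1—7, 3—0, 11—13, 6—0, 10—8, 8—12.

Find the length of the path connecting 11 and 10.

3

The path is 11 – 0 – 6 – 10, which has 3 edges.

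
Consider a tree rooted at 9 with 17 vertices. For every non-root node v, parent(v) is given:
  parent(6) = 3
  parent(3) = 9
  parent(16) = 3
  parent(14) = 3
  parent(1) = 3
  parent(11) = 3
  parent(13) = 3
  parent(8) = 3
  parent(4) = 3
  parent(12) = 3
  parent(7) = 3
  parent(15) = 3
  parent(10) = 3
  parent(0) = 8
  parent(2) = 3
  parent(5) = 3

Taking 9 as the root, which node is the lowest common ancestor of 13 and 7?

Path 13→root: 13 3 9; path 7→root: 7 3 9.
First common node: 3.

3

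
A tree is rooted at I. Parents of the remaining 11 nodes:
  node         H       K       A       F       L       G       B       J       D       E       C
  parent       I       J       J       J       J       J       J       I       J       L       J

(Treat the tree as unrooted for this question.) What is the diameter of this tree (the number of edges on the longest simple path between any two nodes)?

4

A longest path is H – I – J – L – E, with 4 edges.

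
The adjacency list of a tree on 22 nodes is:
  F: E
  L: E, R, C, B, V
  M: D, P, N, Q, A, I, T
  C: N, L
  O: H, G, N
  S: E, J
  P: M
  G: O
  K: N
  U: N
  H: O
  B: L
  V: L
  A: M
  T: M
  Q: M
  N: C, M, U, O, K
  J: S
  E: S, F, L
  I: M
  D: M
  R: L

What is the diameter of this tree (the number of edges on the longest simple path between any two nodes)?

Starting from D, a farthest node is J at distance 7.
One longest path: D - M - N - C - L - E - S - J.
So the diameter is 7.

7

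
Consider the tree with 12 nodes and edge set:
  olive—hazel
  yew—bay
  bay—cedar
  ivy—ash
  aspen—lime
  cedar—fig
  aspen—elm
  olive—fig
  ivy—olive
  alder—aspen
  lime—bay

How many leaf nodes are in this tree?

5

Degree-1 nodes: alder, ash, elm, hazel, yew — 5 of them.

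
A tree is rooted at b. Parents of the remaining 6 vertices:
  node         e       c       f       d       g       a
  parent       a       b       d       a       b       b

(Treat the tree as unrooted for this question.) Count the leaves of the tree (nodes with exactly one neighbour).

4

Degree-1 nodes: c, e, f, g — 4 of them.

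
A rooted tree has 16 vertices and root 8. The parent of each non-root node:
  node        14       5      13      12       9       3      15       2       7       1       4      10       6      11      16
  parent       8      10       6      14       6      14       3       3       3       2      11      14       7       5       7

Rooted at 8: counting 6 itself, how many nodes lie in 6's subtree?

3

Descendants of 6 (including itself): 6, 9, 13. That's 3.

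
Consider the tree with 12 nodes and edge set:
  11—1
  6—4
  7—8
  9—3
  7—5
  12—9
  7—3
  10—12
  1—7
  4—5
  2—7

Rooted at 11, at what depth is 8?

11–1–7–8 — 3 edges.

3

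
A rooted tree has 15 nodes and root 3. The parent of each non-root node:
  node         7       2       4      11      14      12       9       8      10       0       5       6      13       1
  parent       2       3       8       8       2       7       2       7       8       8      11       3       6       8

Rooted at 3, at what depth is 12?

3

3–2–7–12 — 3 edges.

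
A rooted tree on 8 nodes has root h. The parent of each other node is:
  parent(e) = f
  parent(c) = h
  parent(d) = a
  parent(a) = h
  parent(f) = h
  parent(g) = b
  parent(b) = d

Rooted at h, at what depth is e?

2

h → f → e — 2 edges.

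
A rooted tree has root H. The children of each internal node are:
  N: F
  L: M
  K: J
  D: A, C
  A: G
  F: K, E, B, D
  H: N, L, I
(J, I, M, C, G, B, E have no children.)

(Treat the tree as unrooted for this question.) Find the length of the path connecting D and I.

The path is D–F–N–H–I, which has 4 edges.

4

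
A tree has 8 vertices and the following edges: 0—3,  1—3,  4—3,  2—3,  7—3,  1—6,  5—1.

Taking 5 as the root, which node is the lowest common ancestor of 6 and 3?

1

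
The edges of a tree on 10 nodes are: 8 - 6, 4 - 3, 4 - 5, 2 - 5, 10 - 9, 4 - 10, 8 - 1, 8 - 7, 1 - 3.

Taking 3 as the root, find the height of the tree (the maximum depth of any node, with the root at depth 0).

3

9 sits deepest: 3–4–10–9 — 3 edges from the root.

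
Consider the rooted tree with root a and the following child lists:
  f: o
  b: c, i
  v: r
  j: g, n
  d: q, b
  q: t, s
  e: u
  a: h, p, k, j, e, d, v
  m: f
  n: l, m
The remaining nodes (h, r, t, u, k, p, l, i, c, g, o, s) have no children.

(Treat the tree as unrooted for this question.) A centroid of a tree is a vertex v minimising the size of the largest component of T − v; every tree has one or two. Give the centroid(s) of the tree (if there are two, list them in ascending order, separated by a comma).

a

Removing a splits the tree into components of sizes 7, 7, 2, 2, 1, 1, 1; the largest is 7 ≤ ⌊22/2⌋ = 11.
No neighbour of a does as well, so a is the unique centroid.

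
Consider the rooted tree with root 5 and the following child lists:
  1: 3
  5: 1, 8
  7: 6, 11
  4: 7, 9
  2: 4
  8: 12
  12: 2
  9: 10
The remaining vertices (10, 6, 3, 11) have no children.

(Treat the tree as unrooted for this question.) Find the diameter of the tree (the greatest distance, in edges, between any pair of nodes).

8

A longest path is 3-1-5-8-12-2-4-9-10, with 8 edges.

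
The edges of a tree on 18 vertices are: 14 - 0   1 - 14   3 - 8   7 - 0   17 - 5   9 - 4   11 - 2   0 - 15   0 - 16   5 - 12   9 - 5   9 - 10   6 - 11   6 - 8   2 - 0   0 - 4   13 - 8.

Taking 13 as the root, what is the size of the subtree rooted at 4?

6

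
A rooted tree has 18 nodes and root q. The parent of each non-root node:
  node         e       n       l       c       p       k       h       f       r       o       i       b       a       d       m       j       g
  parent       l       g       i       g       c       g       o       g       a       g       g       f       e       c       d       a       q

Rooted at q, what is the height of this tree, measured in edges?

r sits deepest: q → g → i → l → e → a → r — 6 edges from the root.

6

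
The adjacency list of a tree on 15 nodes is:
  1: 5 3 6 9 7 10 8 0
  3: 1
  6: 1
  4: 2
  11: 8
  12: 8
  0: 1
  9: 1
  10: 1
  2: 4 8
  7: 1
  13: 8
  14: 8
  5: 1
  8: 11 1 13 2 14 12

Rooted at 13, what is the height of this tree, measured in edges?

3

The longest root-to-leaf path is 13-8-1-0 (3 edges).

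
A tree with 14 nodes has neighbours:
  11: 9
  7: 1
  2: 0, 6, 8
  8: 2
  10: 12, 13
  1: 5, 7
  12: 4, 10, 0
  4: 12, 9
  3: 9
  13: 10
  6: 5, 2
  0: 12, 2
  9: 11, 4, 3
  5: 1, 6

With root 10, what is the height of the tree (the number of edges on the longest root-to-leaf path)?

7

The longest root-to-leaf path is 10 – 12 – 0 – 2 – 6 – 5 – 1 – 7 (7 edges).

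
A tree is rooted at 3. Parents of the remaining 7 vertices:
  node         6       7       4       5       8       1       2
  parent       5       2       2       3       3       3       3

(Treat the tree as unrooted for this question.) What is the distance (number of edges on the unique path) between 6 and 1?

3

The path is 6–5–3–1, which has 3 edges.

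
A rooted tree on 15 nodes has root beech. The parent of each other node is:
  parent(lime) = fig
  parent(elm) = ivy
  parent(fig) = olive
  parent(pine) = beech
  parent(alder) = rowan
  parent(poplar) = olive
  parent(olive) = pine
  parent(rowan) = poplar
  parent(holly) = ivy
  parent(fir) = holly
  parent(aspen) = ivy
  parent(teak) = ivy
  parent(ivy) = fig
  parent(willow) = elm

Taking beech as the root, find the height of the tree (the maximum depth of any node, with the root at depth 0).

6

A deepest node is fir, reached by beech → pine → olive → fig → ivy → holly → fir.
That path has 6 edges, so the height is 6.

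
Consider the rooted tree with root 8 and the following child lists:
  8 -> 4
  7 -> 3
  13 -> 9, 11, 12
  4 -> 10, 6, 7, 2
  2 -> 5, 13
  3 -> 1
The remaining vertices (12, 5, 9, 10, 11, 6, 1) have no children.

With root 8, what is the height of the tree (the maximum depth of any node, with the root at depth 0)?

4

The longest root-to-leaf path is 8-4-2-13-9 (4 edges).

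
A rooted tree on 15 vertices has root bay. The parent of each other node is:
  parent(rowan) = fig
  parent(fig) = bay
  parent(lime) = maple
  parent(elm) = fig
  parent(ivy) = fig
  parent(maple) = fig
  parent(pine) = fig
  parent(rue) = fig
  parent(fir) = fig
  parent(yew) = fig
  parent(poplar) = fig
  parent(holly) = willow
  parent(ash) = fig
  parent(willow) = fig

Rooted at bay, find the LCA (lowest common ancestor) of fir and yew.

Ancestors of fir (toward the root): fir, fig, bay.
Ancestors of yew: yew, fig, bay.
The deepest node appearing in both lists is fig.

fig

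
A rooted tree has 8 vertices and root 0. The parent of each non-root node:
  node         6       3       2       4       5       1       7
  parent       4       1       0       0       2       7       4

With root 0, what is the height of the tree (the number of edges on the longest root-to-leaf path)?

4

The longest root-to-leaf path is 0 → 4 → 7 → 1 → 3 (4 edges).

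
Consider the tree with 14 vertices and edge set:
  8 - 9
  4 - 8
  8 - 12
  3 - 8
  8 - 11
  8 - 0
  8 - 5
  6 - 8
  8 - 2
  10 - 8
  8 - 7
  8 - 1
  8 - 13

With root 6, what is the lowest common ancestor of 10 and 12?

Path 10→root: 10 8 6; path 12→root: 12 8 6.
First common node: 8.

8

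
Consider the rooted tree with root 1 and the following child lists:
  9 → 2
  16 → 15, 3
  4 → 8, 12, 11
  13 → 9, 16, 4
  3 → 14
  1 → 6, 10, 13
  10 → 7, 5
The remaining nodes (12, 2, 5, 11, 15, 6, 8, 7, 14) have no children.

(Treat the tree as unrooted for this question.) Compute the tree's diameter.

A longest path is 14 - 3 - 16 - 13 - 1 - 10 - 5, with 6 edges.

6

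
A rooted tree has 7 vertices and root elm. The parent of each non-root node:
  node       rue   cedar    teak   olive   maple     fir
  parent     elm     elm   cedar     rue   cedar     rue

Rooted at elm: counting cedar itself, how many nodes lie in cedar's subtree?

The subtree rooted at cedar contains: cedar, teak, maple — 3 nodes.

3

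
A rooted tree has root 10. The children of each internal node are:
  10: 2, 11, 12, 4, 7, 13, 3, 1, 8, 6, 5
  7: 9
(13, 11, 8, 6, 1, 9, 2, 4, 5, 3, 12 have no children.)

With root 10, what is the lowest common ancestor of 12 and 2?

Path 12→root: 12 10; path 2→root: 2 10.
First common node: 10.

10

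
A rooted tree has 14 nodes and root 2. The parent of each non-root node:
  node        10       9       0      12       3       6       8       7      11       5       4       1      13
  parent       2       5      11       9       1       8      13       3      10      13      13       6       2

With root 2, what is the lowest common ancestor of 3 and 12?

3's ancestor chain is 3, 1, 6, 8, 13, 2 and 12's is 12, 9, 5, 13, 2; they first meet at 13.

13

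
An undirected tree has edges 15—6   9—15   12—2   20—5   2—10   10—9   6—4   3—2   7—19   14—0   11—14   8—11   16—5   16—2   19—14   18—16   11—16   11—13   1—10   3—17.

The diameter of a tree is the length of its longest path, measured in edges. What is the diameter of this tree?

10

A longest path is 7-19-14-11-16-2-10-9-15-6-4, with 10 edges.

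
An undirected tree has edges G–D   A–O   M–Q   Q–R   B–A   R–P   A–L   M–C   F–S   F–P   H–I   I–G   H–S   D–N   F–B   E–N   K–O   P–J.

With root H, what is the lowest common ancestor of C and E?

Path C→root: C M Q R P F S H; path E→root: E N D G I H.
First common node: H.

H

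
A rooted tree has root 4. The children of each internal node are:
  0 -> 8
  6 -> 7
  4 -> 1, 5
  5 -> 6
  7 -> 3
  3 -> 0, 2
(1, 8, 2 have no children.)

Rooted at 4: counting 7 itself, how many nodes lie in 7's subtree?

5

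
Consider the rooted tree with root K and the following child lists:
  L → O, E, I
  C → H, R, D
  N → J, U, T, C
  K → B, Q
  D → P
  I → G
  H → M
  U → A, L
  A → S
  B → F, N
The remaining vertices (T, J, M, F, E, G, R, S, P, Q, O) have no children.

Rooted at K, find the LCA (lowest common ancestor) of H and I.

Path H→root: H C N B K; path I→root: I L U N B K.
First common node: N.

N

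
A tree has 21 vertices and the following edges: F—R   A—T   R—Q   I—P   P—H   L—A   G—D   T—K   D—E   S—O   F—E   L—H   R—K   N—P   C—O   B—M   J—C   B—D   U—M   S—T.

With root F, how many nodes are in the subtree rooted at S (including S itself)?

The subtree rooted at S contains: S, O, C, J — 4 nodes.

4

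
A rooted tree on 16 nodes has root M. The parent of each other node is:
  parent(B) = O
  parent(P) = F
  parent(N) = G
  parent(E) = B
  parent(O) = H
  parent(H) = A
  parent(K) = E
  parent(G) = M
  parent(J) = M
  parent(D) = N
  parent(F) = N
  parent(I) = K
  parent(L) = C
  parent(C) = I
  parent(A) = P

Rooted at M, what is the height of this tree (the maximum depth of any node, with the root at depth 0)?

L sits deepest: M-G-N-F-P-A-H-O-B-E-K-I-C-L — 13 edges from the root.

13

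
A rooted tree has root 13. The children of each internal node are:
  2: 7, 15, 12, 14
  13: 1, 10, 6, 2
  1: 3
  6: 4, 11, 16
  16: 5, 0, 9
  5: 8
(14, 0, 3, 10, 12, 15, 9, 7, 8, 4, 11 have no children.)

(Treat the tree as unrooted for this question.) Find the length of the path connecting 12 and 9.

5

Walking from 12: 12 - 2 - 13 - 6 - 16 - 9. Length 5.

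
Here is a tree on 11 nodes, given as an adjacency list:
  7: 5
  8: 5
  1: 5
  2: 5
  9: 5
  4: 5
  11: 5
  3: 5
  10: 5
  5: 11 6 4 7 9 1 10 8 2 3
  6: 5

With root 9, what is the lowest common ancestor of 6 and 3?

6's ancestor chain is 6, 5, 9 and 3's is 3, 5, 9; they first meet at 5.

5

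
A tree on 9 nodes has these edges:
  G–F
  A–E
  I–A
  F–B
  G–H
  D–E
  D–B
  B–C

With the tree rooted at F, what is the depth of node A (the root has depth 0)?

4

F – B – D – E – A — 4 edges.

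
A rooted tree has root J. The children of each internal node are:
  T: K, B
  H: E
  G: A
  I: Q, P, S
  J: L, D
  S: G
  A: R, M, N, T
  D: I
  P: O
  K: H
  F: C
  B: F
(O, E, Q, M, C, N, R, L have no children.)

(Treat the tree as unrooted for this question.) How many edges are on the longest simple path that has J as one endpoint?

Distances from J peak at 9, attained at E (C also at distance 9).
J-D-I-S-G-A-T-K-H-E

9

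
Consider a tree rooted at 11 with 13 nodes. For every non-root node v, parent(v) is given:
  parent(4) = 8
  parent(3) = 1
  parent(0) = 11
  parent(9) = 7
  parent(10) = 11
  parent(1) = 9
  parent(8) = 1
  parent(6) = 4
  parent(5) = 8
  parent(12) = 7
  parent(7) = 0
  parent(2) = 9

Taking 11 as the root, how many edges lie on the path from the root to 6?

7

11–0–7–9–1–8–4–6 — 7 edges.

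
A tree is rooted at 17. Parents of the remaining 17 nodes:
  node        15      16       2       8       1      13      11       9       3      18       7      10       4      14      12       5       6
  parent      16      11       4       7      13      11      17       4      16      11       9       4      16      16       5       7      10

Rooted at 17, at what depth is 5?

6

Path from 17 to 5: 17–11–16–4–9–7–5, which has 6 edges.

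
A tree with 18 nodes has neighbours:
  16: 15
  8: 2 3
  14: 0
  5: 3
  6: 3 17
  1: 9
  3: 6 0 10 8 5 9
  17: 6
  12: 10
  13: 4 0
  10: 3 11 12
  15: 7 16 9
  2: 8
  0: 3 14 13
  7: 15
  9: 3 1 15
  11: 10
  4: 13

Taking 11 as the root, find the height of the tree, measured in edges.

5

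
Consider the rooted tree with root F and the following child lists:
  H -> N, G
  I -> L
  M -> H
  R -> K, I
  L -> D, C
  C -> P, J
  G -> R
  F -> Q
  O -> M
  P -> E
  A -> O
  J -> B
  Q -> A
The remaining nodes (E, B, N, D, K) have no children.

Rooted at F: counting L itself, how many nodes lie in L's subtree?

7

The subtree rooted at L contains: L, D, C, J, P, B, E — 7 nodes.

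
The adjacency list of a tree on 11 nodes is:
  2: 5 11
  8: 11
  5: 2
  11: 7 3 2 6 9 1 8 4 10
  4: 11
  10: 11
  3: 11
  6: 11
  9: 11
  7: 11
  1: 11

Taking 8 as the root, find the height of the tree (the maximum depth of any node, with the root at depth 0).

3

5 sits deepest: 8 – 11 – 2 – 5 — 3 edges from the root.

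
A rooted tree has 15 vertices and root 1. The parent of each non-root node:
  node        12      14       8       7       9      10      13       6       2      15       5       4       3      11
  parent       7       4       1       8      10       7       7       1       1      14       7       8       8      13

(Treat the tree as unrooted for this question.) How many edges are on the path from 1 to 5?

3

The path is 1–8–7–5, which has 3 edges.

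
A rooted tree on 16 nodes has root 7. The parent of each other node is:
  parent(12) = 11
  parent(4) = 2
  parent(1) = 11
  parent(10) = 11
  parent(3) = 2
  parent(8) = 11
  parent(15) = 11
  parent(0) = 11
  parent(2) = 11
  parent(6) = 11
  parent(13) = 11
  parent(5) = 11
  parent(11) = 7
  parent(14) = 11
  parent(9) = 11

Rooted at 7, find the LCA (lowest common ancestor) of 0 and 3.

Ancestors of 0 (toward the root): 0, 11, 7.
Ancestors of 3: 3, 2, 11, 7.
The deepest node appearing in both lists is 11.

11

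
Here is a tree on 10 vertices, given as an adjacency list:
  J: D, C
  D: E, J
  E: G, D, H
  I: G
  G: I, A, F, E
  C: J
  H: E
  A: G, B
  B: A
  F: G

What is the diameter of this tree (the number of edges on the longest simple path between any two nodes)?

6

BFS from B reaches C last, at distance 6; BFS from C confirms no node is farther.
Path: B - A - G - E - D - J - C.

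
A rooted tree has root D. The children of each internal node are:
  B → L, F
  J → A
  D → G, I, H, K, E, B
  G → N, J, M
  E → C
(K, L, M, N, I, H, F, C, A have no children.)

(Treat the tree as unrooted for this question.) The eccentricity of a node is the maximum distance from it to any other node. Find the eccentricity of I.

4

A farthest node from I is A.
The path I-D-G-J-A has 4 edges.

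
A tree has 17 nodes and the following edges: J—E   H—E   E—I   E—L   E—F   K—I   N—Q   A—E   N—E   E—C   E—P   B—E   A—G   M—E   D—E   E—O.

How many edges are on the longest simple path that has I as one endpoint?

3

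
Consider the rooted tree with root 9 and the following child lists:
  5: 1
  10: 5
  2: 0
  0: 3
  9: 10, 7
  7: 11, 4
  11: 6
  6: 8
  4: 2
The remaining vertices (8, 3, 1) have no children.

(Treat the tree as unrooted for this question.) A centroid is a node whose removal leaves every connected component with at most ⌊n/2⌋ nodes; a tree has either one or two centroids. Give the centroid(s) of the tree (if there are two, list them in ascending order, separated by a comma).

7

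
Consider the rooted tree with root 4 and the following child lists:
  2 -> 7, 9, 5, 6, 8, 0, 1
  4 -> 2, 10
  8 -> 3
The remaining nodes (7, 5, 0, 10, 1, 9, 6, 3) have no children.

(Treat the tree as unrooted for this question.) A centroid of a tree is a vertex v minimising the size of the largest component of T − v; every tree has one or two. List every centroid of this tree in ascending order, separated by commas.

2

If 2 is removed the pieces have sizes 2, 2, 1, 1, 1, 1, 1, 1, all ≤ ⌊11/2⌋ = 5.
Every other node leaves some component of size > 5, so the centroid is unique.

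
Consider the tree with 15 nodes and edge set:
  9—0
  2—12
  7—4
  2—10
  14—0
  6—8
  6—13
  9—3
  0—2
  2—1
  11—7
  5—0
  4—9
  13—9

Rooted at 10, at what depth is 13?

Climbing from 13 to the root: 13 → 9 → 0 → 2 → 10. That's 4 steps.

4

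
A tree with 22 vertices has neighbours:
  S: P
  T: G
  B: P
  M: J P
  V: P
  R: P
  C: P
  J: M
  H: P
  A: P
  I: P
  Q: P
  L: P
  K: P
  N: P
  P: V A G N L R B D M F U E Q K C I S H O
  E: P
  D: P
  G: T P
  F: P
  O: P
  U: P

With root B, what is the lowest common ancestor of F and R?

P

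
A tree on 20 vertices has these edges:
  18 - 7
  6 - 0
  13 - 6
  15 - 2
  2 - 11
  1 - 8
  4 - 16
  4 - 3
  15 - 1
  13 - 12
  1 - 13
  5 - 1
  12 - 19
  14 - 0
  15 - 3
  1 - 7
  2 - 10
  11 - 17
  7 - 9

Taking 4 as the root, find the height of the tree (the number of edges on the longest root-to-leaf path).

14 sits deepest: 4-3-15-1-13-6-0-14 — 7 edges from the root.

7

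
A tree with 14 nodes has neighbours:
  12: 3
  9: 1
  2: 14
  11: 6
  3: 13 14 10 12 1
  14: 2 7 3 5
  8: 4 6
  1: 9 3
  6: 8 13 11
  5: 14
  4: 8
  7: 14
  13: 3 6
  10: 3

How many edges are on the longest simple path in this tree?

6

Starting from 4, a farthest node is 2 at distance 6.
One longest path: 4–8–6–13–3–14–2.
So the diameter is 6.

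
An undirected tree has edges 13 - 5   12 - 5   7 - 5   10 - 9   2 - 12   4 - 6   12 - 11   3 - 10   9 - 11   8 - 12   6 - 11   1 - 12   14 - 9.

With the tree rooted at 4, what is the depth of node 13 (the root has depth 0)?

5

Climbing from 13 to the root: 13–5–12–11–6–4. That's 5 steps.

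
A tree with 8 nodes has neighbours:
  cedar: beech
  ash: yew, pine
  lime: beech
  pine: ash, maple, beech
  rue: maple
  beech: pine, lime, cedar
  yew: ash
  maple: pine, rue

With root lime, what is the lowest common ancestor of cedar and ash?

beech

cedar's ancestor chain is cedar, beech, lime and ash's is ash, pine, beech, lime; they first meet at beech.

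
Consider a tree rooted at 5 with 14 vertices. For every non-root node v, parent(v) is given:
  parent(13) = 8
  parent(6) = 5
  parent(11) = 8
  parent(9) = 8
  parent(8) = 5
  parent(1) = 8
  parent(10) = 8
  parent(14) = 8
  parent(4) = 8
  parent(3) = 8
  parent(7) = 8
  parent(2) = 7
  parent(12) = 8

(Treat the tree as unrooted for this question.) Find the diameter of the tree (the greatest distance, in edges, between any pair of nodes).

A longest path is 6 - 5 - 8 - 7 - 2, with 4 edges.

4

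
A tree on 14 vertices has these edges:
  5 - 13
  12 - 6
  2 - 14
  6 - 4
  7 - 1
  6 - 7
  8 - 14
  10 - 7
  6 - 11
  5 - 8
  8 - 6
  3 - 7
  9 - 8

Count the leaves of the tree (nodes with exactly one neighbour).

Degree-1 nodes: 1, 2, 3, 4, 9, 10, 11, 12, 13 — 9 of them.

9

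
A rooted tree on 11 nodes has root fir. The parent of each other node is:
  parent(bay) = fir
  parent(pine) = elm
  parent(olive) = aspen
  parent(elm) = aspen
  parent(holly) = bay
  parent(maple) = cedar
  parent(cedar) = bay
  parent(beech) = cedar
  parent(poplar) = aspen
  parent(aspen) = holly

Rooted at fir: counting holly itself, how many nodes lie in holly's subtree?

6

holly's subtree: {holly, aspen, olive, elm, poplar, pine}, size 6.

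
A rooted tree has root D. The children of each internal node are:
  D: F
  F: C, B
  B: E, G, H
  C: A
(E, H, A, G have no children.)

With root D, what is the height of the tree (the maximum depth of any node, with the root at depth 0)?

A deepest node is G, reached by D – F – B – G.
That path has 3 edges, so the height is 3.

3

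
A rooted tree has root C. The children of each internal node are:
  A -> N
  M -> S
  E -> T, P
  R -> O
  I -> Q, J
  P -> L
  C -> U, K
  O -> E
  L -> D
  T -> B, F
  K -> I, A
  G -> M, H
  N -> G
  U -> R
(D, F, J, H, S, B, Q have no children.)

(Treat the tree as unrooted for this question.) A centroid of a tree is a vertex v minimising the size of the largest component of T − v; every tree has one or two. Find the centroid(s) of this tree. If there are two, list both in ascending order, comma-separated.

C

Delete C: the remaining components have sizes 10, 10. Max 10 ≤ 10, so C is a centroid.
No neighbour of C does as well, so C is the unique centroid.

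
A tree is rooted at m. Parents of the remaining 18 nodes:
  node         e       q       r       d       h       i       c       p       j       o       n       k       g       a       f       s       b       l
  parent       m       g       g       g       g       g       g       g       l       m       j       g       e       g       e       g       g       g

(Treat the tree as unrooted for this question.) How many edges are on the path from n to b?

Walking from n: n - j - l - g - b. Length 4.

4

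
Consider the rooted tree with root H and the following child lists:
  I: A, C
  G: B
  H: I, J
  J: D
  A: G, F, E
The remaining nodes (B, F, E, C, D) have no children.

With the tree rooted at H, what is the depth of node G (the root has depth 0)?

Path from H to G: H – I – A – G, which has 3 edges.

3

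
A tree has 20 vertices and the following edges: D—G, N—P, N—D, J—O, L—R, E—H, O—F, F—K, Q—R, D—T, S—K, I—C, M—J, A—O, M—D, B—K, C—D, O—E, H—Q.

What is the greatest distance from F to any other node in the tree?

Distances from F peak at 6, attained at L (P, I also at distance 6).
F–O–E–H–Q–R–L

6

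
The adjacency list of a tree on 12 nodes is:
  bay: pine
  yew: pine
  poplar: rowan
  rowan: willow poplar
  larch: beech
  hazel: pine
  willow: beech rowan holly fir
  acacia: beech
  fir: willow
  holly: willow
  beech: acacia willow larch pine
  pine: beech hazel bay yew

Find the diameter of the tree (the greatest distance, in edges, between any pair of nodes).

5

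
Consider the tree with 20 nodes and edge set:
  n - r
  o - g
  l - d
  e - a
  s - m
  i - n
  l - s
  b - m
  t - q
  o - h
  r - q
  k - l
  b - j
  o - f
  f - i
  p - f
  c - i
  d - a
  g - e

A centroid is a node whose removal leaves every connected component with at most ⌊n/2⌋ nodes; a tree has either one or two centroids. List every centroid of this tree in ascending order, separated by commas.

g, o

Removing g splits the tree into components of sizes 10, 9; the largest is 10 ≤ ⌊20/2⌋ = 10.
o is adjacent to g and is also a centroid (the largest component after removing it is likewise 10).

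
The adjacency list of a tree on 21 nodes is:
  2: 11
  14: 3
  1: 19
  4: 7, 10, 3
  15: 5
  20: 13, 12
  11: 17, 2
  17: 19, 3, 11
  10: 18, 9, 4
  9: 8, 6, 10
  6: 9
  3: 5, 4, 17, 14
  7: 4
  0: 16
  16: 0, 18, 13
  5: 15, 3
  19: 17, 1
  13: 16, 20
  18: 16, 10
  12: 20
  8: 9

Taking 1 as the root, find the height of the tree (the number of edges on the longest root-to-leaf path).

12 sits deepest: 1–19–17–3–4–10–18–16–13–20–12 — 10 edges from the root.

10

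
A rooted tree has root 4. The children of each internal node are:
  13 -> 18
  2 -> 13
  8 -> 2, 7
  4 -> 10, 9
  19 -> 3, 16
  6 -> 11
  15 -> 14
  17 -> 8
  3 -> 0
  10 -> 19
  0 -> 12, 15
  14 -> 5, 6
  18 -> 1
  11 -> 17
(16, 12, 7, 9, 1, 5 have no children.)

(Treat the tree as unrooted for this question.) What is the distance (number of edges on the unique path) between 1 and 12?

Walking from 1: 1 – 18 – 13 – 2 – 8 – 17 – 11 – 6 – 14 – 15 – 0 – 12. Length 11.

11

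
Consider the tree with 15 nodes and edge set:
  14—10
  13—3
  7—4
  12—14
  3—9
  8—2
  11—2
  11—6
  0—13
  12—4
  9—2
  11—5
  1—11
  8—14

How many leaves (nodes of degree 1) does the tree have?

Degree-1 nodes: 0, 1, 5, 6, 7, 10 — 6 of them.

6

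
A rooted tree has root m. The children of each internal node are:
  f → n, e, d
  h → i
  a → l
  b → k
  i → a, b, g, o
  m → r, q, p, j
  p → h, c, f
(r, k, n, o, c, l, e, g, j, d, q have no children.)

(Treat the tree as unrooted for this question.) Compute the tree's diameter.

6

BFS from l reaches q last, at distance 6; BFS from q confirms no node is farther.
Path: l–a–i–h–p–m–q.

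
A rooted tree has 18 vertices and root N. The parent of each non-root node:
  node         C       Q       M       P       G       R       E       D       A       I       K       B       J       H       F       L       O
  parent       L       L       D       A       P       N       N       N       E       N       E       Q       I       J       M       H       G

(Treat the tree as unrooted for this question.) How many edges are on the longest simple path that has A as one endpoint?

8

The node farthest from A is B, via A-E-N-I-J-H-L-Q-B — 8 edges.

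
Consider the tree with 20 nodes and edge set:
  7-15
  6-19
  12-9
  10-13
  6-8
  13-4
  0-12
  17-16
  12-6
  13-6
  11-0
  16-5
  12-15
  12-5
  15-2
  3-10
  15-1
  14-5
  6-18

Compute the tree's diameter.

BFS from 17 reaches 3 last, at distance 7; BFS from 3 confirms no node is farther.
Path: 17 - 16 - 5 - 12 - 6 - 13 - 10 - 3.

7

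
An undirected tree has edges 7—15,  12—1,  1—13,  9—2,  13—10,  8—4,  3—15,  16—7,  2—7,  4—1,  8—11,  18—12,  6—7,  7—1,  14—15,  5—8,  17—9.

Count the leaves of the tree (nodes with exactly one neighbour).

9

Exactly 9 nodes have a single neighbour: 3, 5, 6, 10, 11, 14, 16, 17, 18.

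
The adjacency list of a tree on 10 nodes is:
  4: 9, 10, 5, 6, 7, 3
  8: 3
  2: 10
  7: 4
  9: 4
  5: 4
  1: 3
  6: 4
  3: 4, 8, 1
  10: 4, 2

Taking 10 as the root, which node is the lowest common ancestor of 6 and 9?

6's ancestor chain is 6, 4, 10 and 9's is 9, 4, 10; they first meet at 4.

4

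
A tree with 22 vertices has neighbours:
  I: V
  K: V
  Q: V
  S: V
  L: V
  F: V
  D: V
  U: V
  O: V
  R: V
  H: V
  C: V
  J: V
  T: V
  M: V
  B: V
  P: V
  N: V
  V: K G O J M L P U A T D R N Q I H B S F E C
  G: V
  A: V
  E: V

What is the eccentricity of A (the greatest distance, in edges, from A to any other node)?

2

A farthest node from A is T (R, D, L, I, S, E, B, Q, O, F, K, C, N, M, J, G, U, P, H also at distance 2).
The path A–V–T has 2 edges.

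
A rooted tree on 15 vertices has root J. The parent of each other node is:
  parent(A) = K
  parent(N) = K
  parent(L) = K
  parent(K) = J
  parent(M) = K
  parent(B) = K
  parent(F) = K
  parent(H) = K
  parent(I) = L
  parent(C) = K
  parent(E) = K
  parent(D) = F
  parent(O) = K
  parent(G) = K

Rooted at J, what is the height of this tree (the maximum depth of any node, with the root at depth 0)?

A deepest node is D, reached by J → K → F → D.
That path has 3 edges, so the height is 3.

3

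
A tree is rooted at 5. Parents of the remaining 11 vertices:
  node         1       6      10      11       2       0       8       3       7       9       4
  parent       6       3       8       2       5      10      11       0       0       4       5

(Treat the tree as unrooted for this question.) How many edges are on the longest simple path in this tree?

Starting from 1, a farthest node is 9 at distance 10.
One longest path: 1 - 6 - 3 - 0 - 10 - 8 - 11 - 2 - 5 - 4 - 9.
So the diameter is 10.

10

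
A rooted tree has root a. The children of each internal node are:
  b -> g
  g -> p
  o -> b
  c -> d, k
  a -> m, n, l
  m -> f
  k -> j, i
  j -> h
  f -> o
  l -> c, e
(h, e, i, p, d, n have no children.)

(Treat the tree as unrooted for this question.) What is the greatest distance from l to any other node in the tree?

7

The node farthest from l is p, via l-a-m-f-o-b-g-p — 7 edges.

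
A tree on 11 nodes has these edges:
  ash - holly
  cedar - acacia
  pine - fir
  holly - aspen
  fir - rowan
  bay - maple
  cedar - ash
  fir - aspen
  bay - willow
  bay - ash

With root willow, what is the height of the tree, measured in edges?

6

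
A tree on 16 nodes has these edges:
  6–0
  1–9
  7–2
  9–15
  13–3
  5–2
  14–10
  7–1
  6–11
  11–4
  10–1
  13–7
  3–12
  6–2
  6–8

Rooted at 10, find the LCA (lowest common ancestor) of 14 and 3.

10

Path 14→root: 14 10; path 3→root: 3 13 7 1 10.
First common node: 10.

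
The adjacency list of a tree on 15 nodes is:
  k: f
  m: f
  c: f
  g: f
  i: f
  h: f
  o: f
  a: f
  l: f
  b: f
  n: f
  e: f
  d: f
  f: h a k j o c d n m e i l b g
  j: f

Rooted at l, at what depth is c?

Climbing from c to the root: c → f → l. That's 2 steps.

2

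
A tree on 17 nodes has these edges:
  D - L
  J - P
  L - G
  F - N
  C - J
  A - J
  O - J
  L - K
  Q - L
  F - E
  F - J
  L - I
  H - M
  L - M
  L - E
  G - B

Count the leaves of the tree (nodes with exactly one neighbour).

Exactly 11 nodes have a single neighbour: A, B, C, D, H, I, K, N, O, P, Q.

11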